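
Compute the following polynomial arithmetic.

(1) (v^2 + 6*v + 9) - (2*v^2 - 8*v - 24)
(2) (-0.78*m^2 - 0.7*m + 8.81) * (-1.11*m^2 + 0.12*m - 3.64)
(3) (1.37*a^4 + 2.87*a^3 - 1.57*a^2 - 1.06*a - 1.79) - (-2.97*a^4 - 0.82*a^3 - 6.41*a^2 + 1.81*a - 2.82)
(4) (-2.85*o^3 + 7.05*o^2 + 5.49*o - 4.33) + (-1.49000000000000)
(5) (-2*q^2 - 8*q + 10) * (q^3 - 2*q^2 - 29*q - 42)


(1) = -v^2 + 14*v + 33
(2) = 0.8658*m^4 + 0.6834*m^3 - 7.0239*m^2 + 3.6052*m - 32.0684
(3) = 4.34*a^4 + 3.69*a^3 + 4.84*a^2 - 2.87*a + 1.03
(4) = -2.85*o^3 + 7.05*o^2 + 5.49*o - 5.82
(5) = -2*q^5 - 4*q^4 + 84*q^3 + 296*q^2 + 46*q - 420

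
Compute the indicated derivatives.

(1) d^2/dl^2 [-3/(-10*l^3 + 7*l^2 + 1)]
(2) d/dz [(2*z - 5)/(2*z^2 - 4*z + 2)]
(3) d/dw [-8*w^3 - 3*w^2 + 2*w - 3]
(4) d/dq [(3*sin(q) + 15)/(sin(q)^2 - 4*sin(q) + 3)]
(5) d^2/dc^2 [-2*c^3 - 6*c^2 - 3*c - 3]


(1) = 6*(-4*l^2*(15*l - 7)^2 + (7 - 30*l)*(-10*l^3 + 7*l^2 + 1))/(-10*l^3 + 7*l^2 + 1)^3
(2) = (4 - z)/(z^3 - 3*z^2 + 3*z - 1)
(3) = -24*w^2 - 6*w + 2
(4) = 3*(-10*sin(q) + cos(q)^2 + 22)*cos(q)/(sin(q)^2 - 4*sin(q) + 3)^2
(5) = -12*c - 12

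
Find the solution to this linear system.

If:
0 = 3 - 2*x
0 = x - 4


Then:
No Solution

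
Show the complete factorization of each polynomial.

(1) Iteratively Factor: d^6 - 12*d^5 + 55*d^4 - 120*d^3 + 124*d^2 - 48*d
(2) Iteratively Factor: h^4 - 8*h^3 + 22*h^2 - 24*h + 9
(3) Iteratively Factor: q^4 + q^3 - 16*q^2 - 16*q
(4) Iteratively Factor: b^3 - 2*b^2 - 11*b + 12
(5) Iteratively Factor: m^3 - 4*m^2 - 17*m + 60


(1) = (d - 2)*(d^5 - 10*d^4 + 35*d^3 - 50*d^2 + 24*d) = (d - 4)*(d - 2)*(d^4 - 6*d^3 + 11*d^2 - 6*d) = (d - 4)*(d - 2)^2*(d^3 - 4*d^2 + 3*d) = d*(d - 4)*(d - 2)^2*(d^2 - 4*d + 3) = d*(d - 4)*(d - 2)^2*(d - 1)*(d - 3)
(2) = (h - 3)*(h^3 - 5*h^2 + 7*h - 3) = (h - 3)^2*(h^2 - 2*h + 1) = (h - 3)^2*(h - 1)*(h - 1)
(3) = (q)*(q^3 + q^2 - 16*q - 16) = q*(q + 1)*(q^2 - 16) = q*(q - 4)*(q + 1)*(q + 4)
(4) = (b + 3)*(b^2 - 5*b + 4) = (b - 4)*(b + 3)*(b - 1)
(5) = (m + 4)*(m^2 - 8*m + 15) = (m - 3)*(m + 4)*(m - 5)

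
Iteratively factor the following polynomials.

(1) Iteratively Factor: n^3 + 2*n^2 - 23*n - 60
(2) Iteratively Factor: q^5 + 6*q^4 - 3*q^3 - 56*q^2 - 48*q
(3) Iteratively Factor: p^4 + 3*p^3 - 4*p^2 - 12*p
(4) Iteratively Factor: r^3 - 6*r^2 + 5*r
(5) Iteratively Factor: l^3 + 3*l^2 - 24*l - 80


(1) = (n + 4)*(n^2 - 2*n - 15) = (n - 5)*(n + 4)*(n + 3)
(2) = (q + 4)*(q^4 + 2*q^3 - 11*q^2 - 12*q) = (q + 1)*(q + 4)*(q^3 + q^2 - 12*q) = q*(q + 1)*(q + 4)*(q^2 + q - 12) = q*(q - 3)*(q + 1)*(q + 4)*(q + 4)
(3) = (p + 2)*(p^3 + p^2 - 6*p) = (p - 2)*(p + 2)*(p^2 + 3*p) = (p - 2)*(p + 2)*(p + 3)*(p)
(4) = (r - 5)*(r^2 - r) = r*(r - 5)*(r - 1)
(5) = (l + 4)*(l^2 - l - 20) = (l - 5)*(l + 4)*(l + 4)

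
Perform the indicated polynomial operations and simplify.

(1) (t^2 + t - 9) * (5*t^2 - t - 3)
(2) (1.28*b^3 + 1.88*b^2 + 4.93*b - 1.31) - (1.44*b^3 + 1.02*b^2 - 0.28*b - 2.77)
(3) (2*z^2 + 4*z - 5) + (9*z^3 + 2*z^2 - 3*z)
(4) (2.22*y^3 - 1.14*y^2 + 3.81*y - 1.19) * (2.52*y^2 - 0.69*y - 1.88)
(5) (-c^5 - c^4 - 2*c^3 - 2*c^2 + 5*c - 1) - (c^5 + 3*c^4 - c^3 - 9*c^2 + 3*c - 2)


(1) = 5*t^4 + 4*t^3 - 49*t^2 + 6*t + 27
(2) = -0.16*b^3 + 0.86*b^2 + 5.21*b + 1.46
(3) = 9*z^3 + 4*z^2 + z - 5
(4) = 5.5944*y^5 - 4.4046*y^4 + 6.2142*y^3 - 3.4845*y^2 - 6.3417*y + 2.2372
(5) = -2*c^5 - 4*c^4 - c^3 + 7*c^2 + 2*c + 1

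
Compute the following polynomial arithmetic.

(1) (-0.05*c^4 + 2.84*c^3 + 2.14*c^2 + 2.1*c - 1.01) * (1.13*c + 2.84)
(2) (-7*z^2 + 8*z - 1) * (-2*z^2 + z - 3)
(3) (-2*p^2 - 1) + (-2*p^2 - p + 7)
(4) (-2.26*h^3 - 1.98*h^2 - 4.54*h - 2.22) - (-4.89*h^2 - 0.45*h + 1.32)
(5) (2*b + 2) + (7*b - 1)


(1) = -0.0565*c^5 + 3.0672*c^4 + 10.4838*c^3 + 8.4506*c^2 + 4.8227*c - 2.8684
(2) = 14*z^4 - 23*z^3 + 31*z^2 - 25*z + 3
(3) = -4*p^2 - p + 6
(4) = -2.26*h^3 + 2.91*h^2 - 4.09*h - 3.54
(5) = 9*b + 1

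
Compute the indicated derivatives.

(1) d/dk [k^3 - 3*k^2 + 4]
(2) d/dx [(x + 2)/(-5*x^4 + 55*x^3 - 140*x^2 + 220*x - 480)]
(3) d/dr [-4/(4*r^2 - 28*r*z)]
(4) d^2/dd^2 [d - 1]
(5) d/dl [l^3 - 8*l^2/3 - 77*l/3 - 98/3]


(1) = 3*k*(k - 2)
(2) = (-x^4 + 11*x^3 - 28*x^2 + 44*x + (x + 2)*(4*x^3 - 33*x^2 + 56*x - 44) - 96)/(5*(x^4 - 11*x^3 + 28*x^2 - 44*x + 96)^2)
(3) = (2*r - 7*z)/(r^2*(r - 7*z)^2)
(4) = 0
(5) = 3*l^2 - 16*l/3 - 77/3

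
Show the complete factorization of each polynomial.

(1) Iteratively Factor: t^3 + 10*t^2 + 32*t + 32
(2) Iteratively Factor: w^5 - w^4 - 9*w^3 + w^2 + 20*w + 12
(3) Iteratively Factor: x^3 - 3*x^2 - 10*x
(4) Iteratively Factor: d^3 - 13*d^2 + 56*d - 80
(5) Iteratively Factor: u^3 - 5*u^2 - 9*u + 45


(1) = (t + 4)*(t^2 + 6*t + 8) = (t + 2)*(t + 4)*(t + 4)
(2) = (w - 2)*(w^4 + w^3 - 7*w^2 - 13*w - 6) = (w - 2)*(w + 2)*(w^3 - w^2 - 5*w - 3) = (w - 2)*(w + 1)*(w + 2)*(w^2 - 2*w - 3) = (w - 2)*(w + 1)^2*(w + 2)*(w - 3)
(3) = (x)*(x^2 - 3*x - 10) = x*(x - 5)*(x + 2)
(4) = (d - 4)*(d^2 - 9*d + 20) = (d - 5)*(d - 4)*(d - 4)
(5) = (u - 5)*(u^2 - 9) = (u - 5)*(u + 3)*(u - 3)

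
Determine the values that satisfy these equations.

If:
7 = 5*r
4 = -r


Then:
No Solution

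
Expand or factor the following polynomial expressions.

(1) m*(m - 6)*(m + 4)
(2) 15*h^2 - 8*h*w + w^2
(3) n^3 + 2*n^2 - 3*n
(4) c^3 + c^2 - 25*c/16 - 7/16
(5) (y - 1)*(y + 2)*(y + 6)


(1) = m^3 - 2*m^2 - 24*m
(2) = (-5*h + w)*(-3*h + w)
(3) = n*(n - 1)*(n + 3)
(4) = (c - 1)*(c + 1/4)*(c + 7/4)
(5) = y^3 + 7*y^2 + 4*y - 12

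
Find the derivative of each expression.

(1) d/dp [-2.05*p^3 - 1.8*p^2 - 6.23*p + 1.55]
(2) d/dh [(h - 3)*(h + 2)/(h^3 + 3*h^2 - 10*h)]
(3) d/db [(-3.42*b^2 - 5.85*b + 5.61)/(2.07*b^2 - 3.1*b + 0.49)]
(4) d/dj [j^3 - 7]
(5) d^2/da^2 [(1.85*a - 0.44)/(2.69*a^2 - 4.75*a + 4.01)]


(1) = -6.15*p^2 - 3.6*p - 6.23
(2) = (-h^4 + 2*h^3 + 11*h^2 + 36*h - 60)/(h^2*(h^4 + 6*h^3 - 11*h^2 - 60*h + 100))
(3) = (22.7115*b^2 - 26.577*b + 14.5245)/(4.2849*b^4 - 12.834*b^3 + 11.6386*b^2 - 3.038*b + 0.2401)
(4) = 3*j^2
(5) = ((19.9422 - 29.859*a)*(2.69*a^2 - 4.75*a + 4.01) + (1.85*a - 0.44)*(5.38*a - 4.75)*(10.76*a - 9.5))/(2.69*a^2 - 4.75*a + 4.01)^3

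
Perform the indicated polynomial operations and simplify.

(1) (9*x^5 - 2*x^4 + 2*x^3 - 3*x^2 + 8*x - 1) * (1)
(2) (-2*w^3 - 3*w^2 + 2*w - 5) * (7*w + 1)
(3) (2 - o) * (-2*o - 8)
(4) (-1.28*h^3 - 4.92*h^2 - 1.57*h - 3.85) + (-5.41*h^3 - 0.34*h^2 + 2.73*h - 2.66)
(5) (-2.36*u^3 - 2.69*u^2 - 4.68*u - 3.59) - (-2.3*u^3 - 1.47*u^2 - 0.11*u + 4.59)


(1) = 9*x^5 - 2*x^4 + 2*x^3 - 3*x^2 + 8*x - 1
(2) = -14*w^4 - 23*w^3 + 11*w^2 - 33*w - 5
(3) = 2*o^2 + 4*o - 16
(4) = -6.69*h^3 - 5.26*h^2 + 1.16*h - 6.51
(5) = -0.06*u^3 - 1.22*u^2 - 4.57*u - 8.18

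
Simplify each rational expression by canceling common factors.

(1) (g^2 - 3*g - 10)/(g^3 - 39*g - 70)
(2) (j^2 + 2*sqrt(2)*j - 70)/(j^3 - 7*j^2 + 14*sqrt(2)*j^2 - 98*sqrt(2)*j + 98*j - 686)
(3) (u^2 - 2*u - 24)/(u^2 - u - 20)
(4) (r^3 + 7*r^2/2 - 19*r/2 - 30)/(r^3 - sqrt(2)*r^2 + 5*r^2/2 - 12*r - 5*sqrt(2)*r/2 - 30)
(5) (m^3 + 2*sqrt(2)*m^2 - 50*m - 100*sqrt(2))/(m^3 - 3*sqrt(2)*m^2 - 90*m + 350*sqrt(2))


(1) = (g - 5)/(g^2 - 2*g - 35)
(2) = (j - 5*sqrt(2))/(j^2 + j*(-7 + 7*sqrt(2)) - 49*sqrt(2))
(3) = (u - 6)/(u - 5)
(4) = (4*r^2 + 4*r - 48)/(4*r^2 - 4*sqrt(2)*r - 48)
(5) = (m^2 + 7*sqrt(2)*m + 20)/(m^2 + 2*sqrt(2)*m - 70)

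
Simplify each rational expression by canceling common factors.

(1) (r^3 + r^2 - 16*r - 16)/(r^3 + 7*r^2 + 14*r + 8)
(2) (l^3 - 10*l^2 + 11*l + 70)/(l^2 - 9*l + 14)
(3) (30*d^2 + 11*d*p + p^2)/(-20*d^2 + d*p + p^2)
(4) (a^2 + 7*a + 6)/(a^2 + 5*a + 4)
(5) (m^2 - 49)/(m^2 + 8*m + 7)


(1) = (r - 4)/(r + 2)
(2) = (l^2 - 3*l - 10)/(l - 2)
(3) = (6*d + p)/(-4*d + p)
(4) = (a + 6)/(a + 4)
(5) = (m - 7)/(m + 1)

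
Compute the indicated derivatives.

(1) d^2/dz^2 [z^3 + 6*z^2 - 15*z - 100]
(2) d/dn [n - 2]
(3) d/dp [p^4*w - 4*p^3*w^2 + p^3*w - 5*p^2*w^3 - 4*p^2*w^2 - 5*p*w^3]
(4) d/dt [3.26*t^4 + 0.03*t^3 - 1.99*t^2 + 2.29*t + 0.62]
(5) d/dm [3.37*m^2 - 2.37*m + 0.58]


(1) = 6*z + 12
(2) = 1
(3) = w*(4*p^3 - 12*p^2*w + 3*p^2 - 10*p*w^2 - 8*p*w - 5*w^2)
(4) = 13.04*t^3 + 0.09*t^2 - 3.98*t + 2.29
(5) = 6.74*m - 2.37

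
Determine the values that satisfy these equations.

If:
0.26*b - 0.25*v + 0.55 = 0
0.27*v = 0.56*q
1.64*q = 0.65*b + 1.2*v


Then:
b = -0.84
q = 0.64
v = 1.33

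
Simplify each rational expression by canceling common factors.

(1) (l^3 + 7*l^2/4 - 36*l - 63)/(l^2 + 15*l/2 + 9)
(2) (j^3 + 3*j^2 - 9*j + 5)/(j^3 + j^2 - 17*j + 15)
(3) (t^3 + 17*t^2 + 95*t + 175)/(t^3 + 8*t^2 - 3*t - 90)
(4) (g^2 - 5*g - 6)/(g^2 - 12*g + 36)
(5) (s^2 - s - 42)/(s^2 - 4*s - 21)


(1) = (4*l^2 - 17*l - 42)/(4*l + 6)
(2) = (j - 1)/(j - 3)
(3) = (t^2 + 12*t + 35)/(t^2 + 3*t - 18)
(4) = (g + 1)/(g - 6)
(5) = (s + 6)/(s + 3)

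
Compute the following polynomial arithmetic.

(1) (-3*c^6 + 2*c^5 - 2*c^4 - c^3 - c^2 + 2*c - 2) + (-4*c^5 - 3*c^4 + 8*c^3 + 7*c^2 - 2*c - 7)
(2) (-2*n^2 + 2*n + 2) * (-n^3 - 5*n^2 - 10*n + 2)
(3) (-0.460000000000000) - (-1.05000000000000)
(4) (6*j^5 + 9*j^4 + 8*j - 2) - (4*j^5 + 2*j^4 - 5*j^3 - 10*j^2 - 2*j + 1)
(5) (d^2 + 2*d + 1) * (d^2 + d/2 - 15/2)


(1) = -3*c^6 - 2*c^5 - 5*c^4 + 7*c^3 + 6*c^2 - 9
(2) = 2*n^5 + 8*n^4 + 8*n^3 - 34*n^2 - 16*n + 4
(3) = 0.590000000000000
(4) = 2*j^5 + 7*j^4 + 5*j^3 + 10*j^2 + 10*j - 3
(5) = d^4 + 5*d^3/2 - 11*d^2/2 - 29*d/2 - 15/2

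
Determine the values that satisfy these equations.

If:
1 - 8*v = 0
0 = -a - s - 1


Then:
a = -s - 1
v = 1/8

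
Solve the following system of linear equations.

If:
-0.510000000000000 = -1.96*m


Then:
m = 0.26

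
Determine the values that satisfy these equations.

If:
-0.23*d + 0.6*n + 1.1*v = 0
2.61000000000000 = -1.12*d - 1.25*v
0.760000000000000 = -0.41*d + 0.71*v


Then:
d = -2.14
n = -0.51
v = -0.17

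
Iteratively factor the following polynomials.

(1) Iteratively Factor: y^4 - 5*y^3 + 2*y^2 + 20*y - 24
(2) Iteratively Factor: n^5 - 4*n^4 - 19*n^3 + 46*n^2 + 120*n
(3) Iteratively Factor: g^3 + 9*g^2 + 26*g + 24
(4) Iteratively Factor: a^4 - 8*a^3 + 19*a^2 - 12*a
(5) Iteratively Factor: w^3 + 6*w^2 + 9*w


(1) = (y + 2)*(y^3 - 7*y^2 + 16*y - 12) = (y - 3)*(y + 2)*(y^2 - 4*y + 4) = (y - 3)*(y - 2)*(y + 2)*(y - 2)
(2) = (n + 2)*(n^4 - 6*n^3 - 7*n^2 + 60*n) = (n - 5)*(n + 2)*(n^3 - n^2 - 12*n) = (n - 5)*(n - 4)*(n + 2)*(n^2 + 3*n) = n*(n - 5)*(n - 4)*(n + 2)*(n + 3)
(3) = (g + 2)*(g^2 + 7*g + 12) = (g + 2)*(g + 3)*(g + 4)
(4) = (a - 3)*(a^3 - 5*a^2 + 4*a) = a*(a - 3)*(a^2 - 5*a + 4) = a*(a - 4)*(a - 3)*(a - 1)
(5) = (w + 3)*(w^2 + 3*w) = w*(w + 3)*(w + 3)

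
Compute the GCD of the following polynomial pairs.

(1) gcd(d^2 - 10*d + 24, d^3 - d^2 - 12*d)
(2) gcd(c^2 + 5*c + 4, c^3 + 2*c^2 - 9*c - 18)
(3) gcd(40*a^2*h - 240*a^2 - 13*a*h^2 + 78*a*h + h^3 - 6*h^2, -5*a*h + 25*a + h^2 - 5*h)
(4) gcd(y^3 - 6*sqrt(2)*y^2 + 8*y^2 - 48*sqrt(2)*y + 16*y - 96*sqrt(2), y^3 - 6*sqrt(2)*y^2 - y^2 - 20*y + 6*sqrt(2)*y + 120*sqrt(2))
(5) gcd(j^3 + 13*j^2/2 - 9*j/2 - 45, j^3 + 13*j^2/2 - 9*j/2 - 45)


(1) = d - 4
(2) = gcd((c + 1)*(c + 4), (c - 3)*(c + 2)*(c + 3)) = 1
(3) = 5*a - h
(4) = gcd((y + 4)^2*(y - 6*sqrt(2)), (y - 5)*(y + 4)*(y - 6*sqrt(2))) = y^2 + y*(4 - 6*sqrt(2)) - 24*sqrt(2)
(5) = gcd((j - 5/2)*(j + 3)*(j + 6), (j - 5/2)*(j + 3)*(j + 6)) = j^3 + 13*j^2/2 - 9*j/2 - 45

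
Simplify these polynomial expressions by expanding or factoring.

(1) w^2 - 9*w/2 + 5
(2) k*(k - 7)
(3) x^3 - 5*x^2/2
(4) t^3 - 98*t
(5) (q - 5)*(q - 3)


(1) = (w - 5/2)*(w - 2)
(2) = k^2 - 7*k
(3) = x^2*(x - 5/2)
(4) = t*(t - 7*sqrt(2))*(t + 7*sqrt(2))
(5) = q^2 - 8*q + 15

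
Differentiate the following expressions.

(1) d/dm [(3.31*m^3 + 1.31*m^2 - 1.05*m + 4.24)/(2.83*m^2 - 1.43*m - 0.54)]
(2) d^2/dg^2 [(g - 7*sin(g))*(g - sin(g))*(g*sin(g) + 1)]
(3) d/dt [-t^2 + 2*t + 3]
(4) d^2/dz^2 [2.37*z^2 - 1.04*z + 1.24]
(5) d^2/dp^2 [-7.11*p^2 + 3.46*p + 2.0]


(1) = (9.3673*m^4 - 9.4666*m^3 - 4.264*m^2 - 25.4132*m + 6.6302)/(8.0089*m^4 - 8.0938*m^3 - 1.0115*m^2 + 1.5444*m + 0.2916)
(2) = -g^3*sin(g) + 6*g^2*cos(g) - 16*g^2*cos(2*g) + 35*g*sin(g)/4 - 32*g*sin(2*g) + 63*g*sin(3*g)/4 - 11*cos(g)/2 + 22*cos(2*g) - 21*cos(3*g)/2 - 6
(3) = 2 - 2*t
(4) = 4.74000000000000
(5) = -14.2200000000000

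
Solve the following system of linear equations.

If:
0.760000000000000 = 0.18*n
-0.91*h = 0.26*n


Then:
h = -1.21
n = 4.22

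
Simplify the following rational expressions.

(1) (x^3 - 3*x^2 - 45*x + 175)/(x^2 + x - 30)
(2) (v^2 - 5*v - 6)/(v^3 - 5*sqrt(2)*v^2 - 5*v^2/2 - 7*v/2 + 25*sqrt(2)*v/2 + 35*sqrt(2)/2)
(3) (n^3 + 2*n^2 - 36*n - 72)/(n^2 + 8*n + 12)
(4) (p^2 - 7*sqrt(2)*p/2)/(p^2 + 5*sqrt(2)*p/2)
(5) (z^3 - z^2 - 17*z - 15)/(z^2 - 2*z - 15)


(1) = (x^2 + 2*x - 35)/(x + 6)
(2) = (2*v - 12)/(2*v^2 + v*(-10*sqrt(2) - 7) + 35*sqrt(2))
(3) = n - 6
(4) = (4*p - 14*sqrt(2))/(4*p + 10*sqrt(2))
(5) = z + 1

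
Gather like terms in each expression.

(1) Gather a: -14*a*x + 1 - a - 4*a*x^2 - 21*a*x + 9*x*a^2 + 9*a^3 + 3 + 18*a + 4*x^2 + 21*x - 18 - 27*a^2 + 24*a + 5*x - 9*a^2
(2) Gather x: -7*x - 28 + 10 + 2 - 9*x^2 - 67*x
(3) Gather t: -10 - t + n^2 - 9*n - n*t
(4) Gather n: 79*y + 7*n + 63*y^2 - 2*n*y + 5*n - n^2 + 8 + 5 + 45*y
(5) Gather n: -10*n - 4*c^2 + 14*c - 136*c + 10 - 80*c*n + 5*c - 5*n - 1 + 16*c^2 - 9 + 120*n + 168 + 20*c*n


(1) = 9*a^3 + a^2*(9*x - 36) + a*(-4*x^2 - 35*x + 41) + 4*x^2 + 26*x - 14
(2) = -9*x^2 - 74*x - 16
(3) = n^2 - 9*n + t*(-n - 1) - 10
(4) = -n^2 + n*(12 - 2*y) + 63*y^2 + 124*y + 13
(5) = 12*c^2 - 117*c + n*(105 - 60*c) + 168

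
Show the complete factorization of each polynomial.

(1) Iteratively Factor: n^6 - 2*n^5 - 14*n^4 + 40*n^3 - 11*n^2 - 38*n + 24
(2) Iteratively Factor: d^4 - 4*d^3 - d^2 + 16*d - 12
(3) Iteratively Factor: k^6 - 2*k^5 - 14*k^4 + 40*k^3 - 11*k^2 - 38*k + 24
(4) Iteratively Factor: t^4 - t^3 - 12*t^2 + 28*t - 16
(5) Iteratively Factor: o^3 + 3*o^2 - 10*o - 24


(1) = (n - 3)*(n^5 + n^4 - 11*n^3 + 7*n^2 + 10*n - 8) = (n - 3)*(n - 1)*(n^4 + 2*n^3 - 9*n^2 - 2*n + 8) = (n - 3)*(n - 1)^2*(n^3 + 3*n^2 - 6*n - 8) = (n - 3)*(n - 1)^2*(n + 4)*(n^2 - n - 2) = (n - 3)*(n - 1)^2*(n + 1)*(n + 4)*(n - 2)
(2) = (d + 2)*(d^3 - 6*d^2 + 11*d - 6) = (d - 2)*(d + 2)*(d^2 - 4*d + 3) = (d - 2)*(d - 1)*(d + 2)*(d - 3)
(3) = (k - 3)*(k^5 + k^4 - 11*k^3 + 7*k^2 + 10*k - 8) = (k - 3)*(k - 1)*(k^4 + 2*k^3 - 9*k^2 - 2*k + 8) = (k - 3)*(k - 1)*(k + 1)*(k^3 + k^2 - 10*k + 8) = (k - 3)*(k - 1)*(k + 1)*(k + 4)*(k^2 - 3*k + 2) = (k - 3)*(k - 2)*(k - 1)*(k + 1)*(k + 4)*(k - 1)
(4) = (t - 2)*(t^3 + t^2 - 10*t + 8) = (t - 2)*(t + 4)*(t^2 - 3*t + 2) = (t - 2)*(t - 1)*(t + 4)*(t - 2)
(5) = (o - 3)*(o^2 + 6*o + 8) = (o - 3)*(o + 4)*(o + 2)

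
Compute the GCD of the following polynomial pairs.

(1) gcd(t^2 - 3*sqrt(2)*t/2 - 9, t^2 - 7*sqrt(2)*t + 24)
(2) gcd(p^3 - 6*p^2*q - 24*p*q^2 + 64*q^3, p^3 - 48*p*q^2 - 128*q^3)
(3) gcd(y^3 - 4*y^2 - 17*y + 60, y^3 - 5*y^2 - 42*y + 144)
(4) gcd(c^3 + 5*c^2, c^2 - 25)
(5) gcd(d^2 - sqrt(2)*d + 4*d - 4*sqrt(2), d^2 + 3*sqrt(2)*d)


(1) = t - 3*sqrt(2)
(2) = gcd((p - 8*q)*(p - 2*q)*(p + 4*q), (p - 8*q)*(p + 4*q)^2) = p^2 - 4*p*q - 32*q^2
(3) = gcd((y - 5)*(y - 3)*(y + 4), (y - 8)*(y - 3)*(y + 6)) = y - 3
(4) = c + 5
(5) = 1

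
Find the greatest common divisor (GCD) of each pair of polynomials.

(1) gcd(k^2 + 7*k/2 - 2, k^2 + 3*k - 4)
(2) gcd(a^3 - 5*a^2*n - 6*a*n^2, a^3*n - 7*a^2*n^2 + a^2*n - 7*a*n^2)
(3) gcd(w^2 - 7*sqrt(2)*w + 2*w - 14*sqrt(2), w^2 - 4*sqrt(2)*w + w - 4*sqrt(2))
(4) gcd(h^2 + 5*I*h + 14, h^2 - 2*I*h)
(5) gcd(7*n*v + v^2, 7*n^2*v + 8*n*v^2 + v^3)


(1) = gcd((k - 1/2)*(k + 4), (k - 1)*(k + 4)) = k + 4
(2) = a
(3) = 1
(4) = gcd((h - 2*I)*(h + 7*I), h*(h - 2*I)) = h - 2*I
(5) = gcd(v*(7*n + v), v*(n + v)*(7*n + v)) = 7*n*v + v^2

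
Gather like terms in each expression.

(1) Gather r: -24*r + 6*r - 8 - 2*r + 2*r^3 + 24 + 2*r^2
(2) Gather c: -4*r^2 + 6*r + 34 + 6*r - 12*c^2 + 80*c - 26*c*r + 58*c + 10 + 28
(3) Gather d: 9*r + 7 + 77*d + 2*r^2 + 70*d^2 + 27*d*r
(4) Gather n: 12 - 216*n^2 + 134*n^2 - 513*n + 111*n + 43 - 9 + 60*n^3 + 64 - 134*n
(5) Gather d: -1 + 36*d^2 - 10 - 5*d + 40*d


(1) = 2*r^3 + 2*r^2 - 20*r + 16
(2) = -12*c^2 + c*(138 - 26*r) - 4*r^2 + 12*r + 72
(3) = 70*d^2 + d*(27*r + 77) + 2*r^2 + 9*r + 7
(4) = 60*n^3 - 82*n^2 - 536*n + 110
(5) = 36*d^2 + 35*d - 11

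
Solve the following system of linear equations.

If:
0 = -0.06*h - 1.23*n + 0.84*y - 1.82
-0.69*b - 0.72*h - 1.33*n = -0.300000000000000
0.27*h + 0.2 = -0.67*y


Then:
b = 1.03968160454551*y + 3.99020724506762
h = -2.48148148148148*y - 0.740740740740741
n = 0.803974706413731*y - 1.44354110207769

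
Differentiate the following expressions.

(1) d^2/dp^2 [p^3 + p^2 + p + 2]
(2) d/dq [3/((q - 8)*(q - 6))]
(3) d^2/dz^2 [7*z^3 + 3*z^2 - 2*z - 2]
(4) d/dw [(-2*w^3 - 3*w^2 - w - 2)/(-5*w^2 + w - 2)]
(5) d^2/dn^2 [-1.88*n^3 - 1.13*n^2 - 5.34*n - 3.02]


(1) = 6*p + 2
(2) = 6*(7 - q)/(q^4 - 28*q^3 + 292*q^2 - 1344*q + 2304)
(3) = 42*z + 6
(4) = 2*(5*w^4 - 2*w^3 + 2*w^2 - 4*w + 2)/(25*w^4 - 10*w^3 + 21*w^2 - 4*w + 4)
(5) = -11.28*n - 2.26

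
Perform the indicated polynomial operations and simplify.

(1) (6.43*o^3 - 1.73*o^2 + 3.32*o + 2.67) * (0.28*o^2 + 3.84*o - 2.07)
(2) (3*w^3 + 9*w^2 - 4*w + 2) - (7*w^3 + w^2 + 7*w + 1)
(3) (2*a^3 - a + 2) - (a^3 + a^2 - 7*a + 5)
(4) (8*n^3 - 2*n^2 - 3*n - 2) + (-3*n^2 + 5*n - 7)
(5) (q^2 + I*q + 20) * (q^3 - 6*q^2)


(1) = 1.8004*o^5 + 24.2068*o^4 - 19.0237*o^3 + 17.0775*o^2 + 3.3804*o - 5.5269
(2) = -4*w^3 + 8*w^2 - 11*w + 1
(3) = a^3 - a^2 + 6*a - 3
(4) = 8*n^3 - 5*n^2 + 2*n - 9
(5) = q^5 - 6*q^4 + I*q^4 + 20*q^3 - 6*I*q^3 - 120*q^2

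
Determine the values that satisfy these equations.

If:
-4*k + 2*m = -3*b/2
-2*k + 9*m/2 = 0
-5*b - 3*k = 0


Then:
b = 0
k = 0
m = 0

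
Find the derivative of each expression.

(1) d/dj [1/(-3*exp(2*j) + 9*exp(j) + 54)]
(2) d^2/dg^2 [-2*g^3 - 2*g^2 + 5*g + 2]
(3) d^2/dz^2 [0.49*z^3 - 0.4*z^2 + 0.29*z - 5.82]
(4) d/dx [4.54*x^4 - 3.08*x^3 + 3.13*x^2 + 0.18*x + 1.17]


(1) = (2*exp(j) - 3)*exp(j)/(3*(-exp(2*j) + 3*exp(j) + 18)^2)
(2) = -12*g - 4
(3) = 2.94*z - 0.8
(4) = 18.16*x^3 - 9.24*x^2 + 6.26*x + 0.18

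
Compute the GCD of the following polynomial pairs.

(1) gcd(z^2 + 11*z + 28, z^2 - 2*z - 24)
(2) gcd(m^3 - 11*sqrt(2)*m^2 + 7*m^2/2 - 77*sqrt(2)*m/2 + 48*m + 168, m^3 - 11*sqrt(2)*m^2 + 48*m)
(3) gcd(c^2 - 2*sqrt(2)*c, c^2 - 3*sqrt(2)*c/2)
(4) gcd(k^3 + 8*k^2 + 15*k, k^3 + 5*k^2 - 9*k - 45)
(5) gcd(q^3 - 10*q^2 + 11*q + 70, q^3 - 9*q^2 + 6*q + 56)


(1) = z + 4
(2) = m^2 - 11*sqrt(2)*m + 48
(3) = c
(4) = k^2 + 8*k + 15
(5) = q^2 - 5*q - 14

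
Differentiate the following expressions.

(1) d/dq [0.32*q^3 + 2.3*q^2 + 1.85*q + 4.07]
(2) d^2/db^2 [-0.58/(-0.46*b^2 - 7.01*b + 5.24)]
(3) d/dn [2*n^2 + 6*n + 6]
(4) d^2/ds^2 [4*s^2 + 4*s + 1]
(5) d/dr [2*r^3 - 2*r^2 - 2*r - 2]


(1) = 0.96*q^2 + 4.6*q + 1.85
(2) = (-0.245456*b^2 - 3.740536*b + 0.58*(0.92*b + 7.01)*(1.84*b + 14.02) + 2.796064)/(0.46*b^2 + 7.01*b - 5.24)^3
(3) = 4*n + 6
(4) = 8
(5) = 6*r^2 - 4*r - 2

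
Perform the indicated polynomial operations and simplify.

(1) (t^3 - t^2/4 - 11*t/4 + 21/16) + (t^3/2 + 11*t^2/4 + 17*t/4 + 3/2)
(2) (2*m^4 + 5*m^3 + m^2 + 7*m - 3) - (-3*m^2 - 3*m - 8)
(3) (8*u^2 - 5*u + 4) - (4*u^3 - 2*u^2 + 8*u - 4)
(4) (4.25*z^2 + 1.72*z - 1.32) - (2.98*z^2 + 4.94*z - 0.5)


(1) = 3*t^3/2 + 5*t^2/2 + 3*t/2 + 45/16
(2) = 2*m^4 + 5*m^3 + 4*m^2 + 10*m + 5
(3) = -4*u^3 + 10*u^2 - 13*u + 8
(4) = 1.27*z^2 - 3.22*z - 0.82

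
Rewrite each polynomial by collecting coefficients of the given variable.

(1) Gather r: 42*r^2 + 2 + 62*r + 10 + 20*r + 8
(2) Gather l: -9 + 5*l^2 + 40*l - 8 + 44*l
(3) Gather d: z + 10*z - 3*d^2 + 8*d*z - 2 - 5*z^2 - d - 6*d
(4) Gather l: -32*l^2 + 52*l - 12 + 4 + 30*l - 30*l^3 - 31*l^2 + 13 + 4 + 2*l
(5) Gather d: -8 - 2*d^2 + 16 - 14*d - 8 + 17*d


(1) = 42*r^2 + 82*r + 20
(2) = 5*l^2 + 84*l - 17
(3) = -3*d^2 + d*(8*z - 7) - 5*z^2 + 11*z - 2
(4) = -30*l^3 - 63*l^2 + 84*l + 9
(5) = -2*d^2 + 3*d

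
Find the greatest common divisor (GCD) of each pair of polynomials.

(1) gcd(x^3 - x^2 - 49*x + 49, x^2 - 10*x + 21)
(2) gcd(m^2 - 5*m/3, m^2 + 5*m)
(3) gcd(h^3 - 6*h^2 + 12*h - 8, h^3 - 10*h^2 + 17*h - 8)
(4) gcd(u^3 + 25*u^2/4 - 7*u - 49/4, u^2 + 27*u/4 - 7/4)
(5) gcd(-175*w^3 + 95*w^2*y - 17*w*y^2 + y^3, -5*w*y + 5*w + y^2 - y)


(1) = x - 7
(2) = m
(3) = gcd((h - 2)^3, (h - 8)*(h - 1)^2) = 1
(4) = u + 7
(5) = -5*w + y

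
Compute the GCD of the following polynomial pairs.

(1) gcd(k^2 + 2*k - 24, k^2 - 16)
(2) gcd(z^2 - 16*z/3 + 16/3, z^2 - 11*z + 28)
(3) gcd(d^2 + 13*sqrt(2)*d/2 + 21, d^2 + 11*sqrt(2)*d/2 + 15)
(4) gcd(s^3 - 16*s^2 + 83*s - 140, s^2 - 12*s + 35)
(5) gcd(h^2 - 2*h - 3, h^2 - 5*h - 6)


(1) = gcd((k - 4)*(k + 6), (k - 4)*(k + 4)) = k - 4
(2) = z - 4
(3) = gcd((d + 3*sqrt(2))*(d + 7*sqrt(2)/2), (d + 5*sqrt(2)/2)*(d + 3*sqrt(2))) = d + 3*sqrt(2)
(4) = s^2 - 12*s + 35
(5) = h + 1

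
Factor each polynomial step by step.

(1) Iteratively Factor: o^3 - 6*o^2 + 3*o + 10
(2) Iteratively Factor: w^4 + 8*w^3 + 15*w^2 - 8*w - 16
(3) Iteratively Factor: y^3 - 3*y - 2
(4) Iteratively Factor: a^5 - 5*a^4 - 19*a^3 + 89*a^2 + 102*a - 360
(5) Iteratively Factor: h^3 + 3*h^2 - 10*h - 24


(1) = (o - 5)*(o^2 - o - 2) = (o - 5)*(o - 2)*(o + 1)
(2) = (w + 4)*(w^3 + 4*w^2 - w - 4) = (w + 1)*(w + 4)*(w^2 + 3*w - 4) = (w + 1)*(w + 4)^2*(w - 1)
(3) = (y - 2)*(y^2 + 2*y + 1) = (y - 2)*(y + 1)*(y + 1)
(4) = (a - 2)*(a^4 - 3*a^3 - 25*a^2 + 39*a + 180) = (a - 2)*(a + 3)*(a^3 - 6*a^2 - 7*a + 60) = (a - 4)*(a - 2)*(a + 3)*(a^2 - 2*a - 15) = (a - 4)*(a - 2)*(a + 3)^2*(a - 5)
(5) = (h + 4)*(h^2 - h - 6) = (h - 3)*(h + 4)*(h + 2)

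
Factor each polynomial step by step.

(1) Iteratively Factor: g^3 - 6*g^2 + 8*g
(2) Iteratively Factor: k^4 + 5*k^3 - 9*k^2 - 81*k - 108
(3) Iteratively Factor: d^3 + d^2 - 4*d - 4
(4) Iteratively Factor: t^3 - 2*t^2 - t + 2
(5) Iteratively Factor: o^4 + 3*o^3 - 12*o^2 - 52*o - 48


(1) = (g - 2)*(g^2 - 4*g) = g*(g - 2)*(g - 4)
(2) = (k + 3)*(k^3 + 2*k^2 - 15*k - 36) = (k - 4)*(k + 3)*(k^2 + 6*k + 9) = (k - 4)*(k + 3)^2*(k + 3)
(3) = (d - 2)*(d^2 + 3*d + 2) = (d - 2)*(d + 2)*(d + 1)
(4) = (t + 1)*(t^2 - 3*t + 2) = (t - 2)*(t + 1)*(t - 1)
(5) = (o + 2)*(o^3 + o^2 - 14*o - 24) = (o - 4)*(o + 2)*(o^2 + 5*o + 6) = (o - 4)*(o + 2)*(o + 3)*(o + 2)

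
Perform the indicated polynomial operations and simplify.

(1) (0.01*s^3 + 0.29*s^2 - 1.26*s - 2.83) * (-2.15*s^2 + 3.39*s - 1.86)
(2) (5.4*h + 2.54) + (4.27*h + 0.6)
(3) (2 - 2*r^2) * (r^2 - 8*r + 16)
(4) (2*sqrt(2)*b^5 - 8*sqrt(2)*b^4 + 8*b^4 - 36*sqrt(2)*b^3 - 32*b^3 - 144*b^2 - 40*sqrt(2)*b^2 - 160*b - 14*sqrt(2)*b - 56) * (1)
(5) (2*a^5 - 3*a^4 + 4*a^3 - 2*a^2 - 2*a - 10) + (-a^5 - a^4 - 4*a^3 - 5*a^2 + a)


(1) = -0.0215*s^5 - 0.5896*s^4 + 3.6735*s^3 + 1.2737*s^2 - 7.2501*s + 5.2638
(2) = 9.67*h + 3.14
(3) = -2*r^4 + 16*r^3 - 30*r^2 - 16*r + 32
(4) = 2*sqrt(2)*b^5 - 8*sqrt(2)*b^4 + 8*b^4 - 36*sqrt(2)*b^3 - 32*b^3 - 144*b^2 - 40*sqrt(2)*b^2 - 160*b - 14*sqrt(2)*b - 56
(5) = a^5 - 4*a^4 - 7*a^2 - a - 10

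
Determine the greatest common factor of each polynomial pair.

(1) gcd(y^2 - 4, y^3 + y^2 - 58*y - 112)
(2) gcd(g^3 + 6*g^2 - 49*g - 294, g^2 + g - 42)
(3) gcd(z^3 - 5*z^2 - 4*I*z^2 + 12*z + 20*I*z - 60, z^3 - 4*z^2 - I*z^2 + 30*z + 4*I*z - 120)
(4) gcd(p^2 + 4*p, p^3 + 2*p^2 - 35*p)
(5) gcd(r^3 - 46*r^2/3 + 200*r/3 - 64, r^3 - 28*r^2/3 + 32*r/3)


(1) = gcd((y - 2)*(y + 2), (y - 8)*(y + 2)*(y + 7)) = y + 2
(2) = gcd((g - 7)*(g + 6)*(g + 7), (g - 6)*(g + 7)) = g + 7
(3) = z - 6*I
(4) = gcd(p*(p + 4), p*(p - 5)*(p + 7)) = p
(5) = r^2 - 28*r/3 + 32/3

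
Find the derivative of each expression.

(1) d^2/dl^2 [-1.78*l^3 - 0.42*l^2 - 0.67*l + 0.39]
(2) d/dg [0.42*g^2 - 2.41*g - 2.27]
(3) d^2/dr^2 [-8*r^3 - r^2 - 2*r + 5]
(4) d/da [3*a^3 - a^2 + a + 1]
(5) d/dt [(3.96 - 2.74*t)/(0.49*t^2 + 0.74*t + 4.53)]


(1) = -10.68*l - 0.84
(2) = 0.84*g - 2.41
(3) = -48*r - 2
(4) = 9*a^2 - 2*a + 1
(5) = (1.3426*t^2 - 3.8808*t - 15.3426)/(0.2401*t^4 + 0.7252*t^3 + 4.987*t^2 + 6.7044*t + 20.5209)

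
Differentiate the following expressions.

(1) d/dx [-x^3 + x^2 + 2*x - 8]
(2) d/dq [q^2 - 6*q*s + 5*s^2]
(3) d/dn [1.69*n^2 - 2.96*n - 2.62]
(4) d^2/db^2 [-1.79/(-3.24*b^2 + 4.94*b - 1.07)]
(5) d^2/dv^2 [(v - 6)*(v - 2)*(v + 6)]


(1) = -3*x^2 + 2*x + 2
(2) = 2*q - 6*s
(3) = 3.38*n - 2.96
(4) = (-37.581408*b^2 + 57.300048*b + 1.79*(6.48*b - 4.94)*(12.96*b - 9.88) - 12.411144)/(3.24*b^2 - 4.94*b + 1.07)^3
(5) = 6*v - 4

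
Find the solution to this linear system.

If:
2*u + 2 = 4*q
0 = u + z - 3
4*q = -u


Then:
q = 1/6
u = -2/3
z = 11/3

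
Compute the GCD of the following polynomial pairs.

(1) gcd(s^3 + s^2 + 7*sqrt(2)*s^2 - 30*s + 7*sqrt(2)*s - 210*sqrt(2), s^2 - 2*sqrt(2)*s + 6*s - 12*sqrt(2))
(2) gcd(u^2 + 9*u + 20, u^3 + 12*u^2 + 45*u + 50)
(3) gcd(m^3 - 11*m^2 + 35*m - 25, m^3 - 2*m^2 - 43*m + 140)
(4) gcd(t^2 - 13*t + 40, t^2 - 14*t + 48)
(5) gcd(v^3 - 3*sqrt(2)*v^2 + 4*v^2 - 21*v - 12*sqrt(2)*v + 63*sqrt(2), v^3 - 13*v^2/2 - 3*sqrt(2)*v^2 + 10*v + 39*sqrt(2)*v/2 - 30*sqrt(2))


(1) = s + 6
(2) = u + 5
(3) = gcd((m - 5)^2*(m - 1), (m - 5)*(m - 4)*(m + 7)) = m - 5
(4) = gcd((t - 8)*(t - 5), (t - 8)*(t - 6)) = t - 8
(5) = v - 3*sqrt(2)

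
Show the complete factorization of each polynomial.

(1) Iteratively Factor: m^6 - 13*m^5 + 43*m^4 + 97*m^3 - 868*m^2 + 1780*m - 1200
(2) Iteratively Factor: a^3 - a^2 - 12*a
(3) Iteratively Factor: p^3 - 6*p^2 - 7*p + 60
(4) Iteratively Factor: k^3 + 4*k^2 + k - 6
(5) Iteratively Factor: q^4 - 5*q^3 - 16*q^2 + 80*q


(1) = (m - 3)*(m^5 - 10*m^4 + 13*m^3 + 136*m^2 - 460*m + 400) = (m - 5)*(m - 3)*(m^4 - 5*m^3 - 12*m^2 + 76*m - 80) = (m - 5)*(m - 3)*(m - 2)*(m^3 - 3*m^2 - 18*m + 40) = (m - 5)*(m - 3)*(m - 2)^2*(m^2 - m - 20) = (m - 5)*(m - 3)*(m - 2)^2*(m + 4)*(m - 5)
(2) = (a + 3)*(a^2 - 4*a) = (a - 4)*(a + 3)*(a)
(3) = (p + 3)*(p^2 - 9*p + 20) = (p - 5)*(p + 3)*(p - 4)
(4) = (k + 3)*(k^2 + k - 2) = (k + 2)*(k + 3)*(k - 1)
(5) = (q)*(q^3 - 5*q^2 - 16*q + 80) = q*(q - 5)*(q^2 - 16) = q*(q - 5)*(q - 4)*(q + 4)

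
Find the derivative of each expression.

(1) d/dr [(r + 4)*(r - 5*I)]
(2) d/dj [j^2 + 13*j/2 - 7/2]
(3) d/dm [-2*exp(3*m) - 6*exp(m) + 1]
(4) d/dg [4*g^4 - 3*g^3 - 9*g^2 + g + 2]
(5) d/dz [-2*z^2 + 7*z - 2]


(1) = 2*r + 4 - 5*I
(2) = 2*j + 13/2
(3) = -6*(exp(2*m) + 1)*exp(m)
(4) = 16*g^3 - 9*g^2 - 18*g + 1
(5) = 7 - 4*z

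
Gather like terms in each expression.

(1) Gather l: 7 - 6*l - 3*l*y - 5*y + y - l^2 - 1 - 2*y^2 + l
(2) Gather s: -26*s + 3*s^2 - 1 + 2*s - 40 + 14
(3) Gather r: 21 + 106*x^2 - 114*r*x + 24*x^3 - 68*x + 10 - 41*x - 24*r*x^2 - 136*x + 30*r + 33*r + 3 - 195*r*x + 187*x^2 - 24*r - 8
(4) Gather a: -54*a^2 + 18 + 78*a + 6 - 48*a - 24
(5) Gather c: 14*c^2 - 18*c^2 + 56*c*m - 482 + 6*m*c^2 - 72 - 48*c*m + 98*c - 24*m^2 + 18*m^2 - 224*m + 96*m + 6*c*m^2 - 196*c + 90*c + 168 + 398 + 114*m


(1) = -l^2 + l*(-3*y - 5) - 2*y^2 - 4*y + 6
(2) = 3*s^2 - 24*s - 27
(3) = r*(-24*x^2 - 309*x + 39) + 24*x^3 + 293*x^2 - 245*x + 26
(4) = -54*a^2 + 30*a
(5) = c^2*(6*m - 4) + c*(6*m^2 + 8*m - 8) - 6*m^2 - 14*m + 12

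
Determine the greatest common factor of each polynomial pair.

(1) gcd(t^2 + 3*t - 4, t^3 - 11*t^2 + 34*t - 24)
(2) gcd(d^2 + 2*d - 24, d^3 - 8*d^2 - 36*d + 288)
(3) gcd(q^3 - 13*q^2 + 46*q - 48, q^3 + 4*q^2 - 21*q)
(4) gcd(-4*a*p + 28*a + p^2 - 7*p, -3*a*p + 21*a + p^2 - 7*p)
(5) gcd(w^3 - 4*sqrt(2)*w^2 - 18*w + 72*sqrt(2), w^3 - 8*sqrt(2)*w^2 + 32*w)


(1) = gcd((t - 1)*(t + 4), (t - 6)*(t - 4)*(t - 1)) = t - 1
(2) = d + 6
(3) = gcd((q - 8)*(q - 3)*(q - 2), q*(q - 3)*(q + 7)) = q - 3
(4) = gcd((-4*a + p)*(p - 7), (-3*a + p)*(p - 7)) = p - 7
(5) = w - 4*sqrt(2)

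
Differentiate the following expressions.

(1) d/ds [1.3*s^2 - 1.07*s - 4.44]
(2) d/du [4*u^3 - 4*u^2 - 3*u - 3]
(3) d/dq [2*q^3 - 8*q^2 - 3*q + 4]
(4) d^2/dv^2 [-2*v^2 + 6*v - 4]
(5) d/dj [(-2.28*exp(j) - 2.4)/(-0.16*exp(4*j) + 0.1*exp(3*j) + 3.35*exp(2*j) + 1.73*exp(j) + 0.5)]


(1) = 2.6*s - 1.07
(2) = 12*u^2 - 8*u - 3
(3) = 6*q^2 - 16*q - 3
(4) = -4
(5) = (-1.0944*exp(4*j) - 1.08*exp(3*j) + 8.358*exp(2*j) + 16.08*exp(j) + 3.012)*exp(j)/(0.0256*exp(8*j) - 0.032*exp(7*j) - 1.062*exp(6*j) + 0.1164*exp(5*j) + 11.4085*exp(4*j) + 11.691*exp(3*j) + 6.3429*exp(2*j) + 1.73*exp(j) + 0.25)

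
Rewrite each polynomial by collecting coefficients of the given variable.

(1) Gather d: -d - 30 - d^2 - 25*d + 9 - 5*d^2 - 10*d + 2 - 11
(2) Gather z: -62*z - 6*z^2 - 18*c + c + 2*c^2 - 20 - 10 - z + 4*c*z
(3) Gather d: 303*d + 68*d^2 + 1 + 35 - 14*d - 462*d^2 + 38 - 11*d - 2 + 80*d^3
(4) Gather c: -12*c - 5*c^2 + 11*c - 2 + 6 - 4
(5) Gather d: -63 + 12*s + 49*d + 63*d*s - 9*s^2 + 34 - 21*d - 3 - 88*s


(1) = -6*d^2 - 36*d - 30
(2) = 2*c^2 - 17*c - 6*z^2 + z*(4*c - 63) - 30
(3) = 80*d^3 - 394*d^2 + 278*d + 72
(4) = -5*c^2 - c
(5) = d*(63*s + 28) - 9*s^2 - 76*s - 32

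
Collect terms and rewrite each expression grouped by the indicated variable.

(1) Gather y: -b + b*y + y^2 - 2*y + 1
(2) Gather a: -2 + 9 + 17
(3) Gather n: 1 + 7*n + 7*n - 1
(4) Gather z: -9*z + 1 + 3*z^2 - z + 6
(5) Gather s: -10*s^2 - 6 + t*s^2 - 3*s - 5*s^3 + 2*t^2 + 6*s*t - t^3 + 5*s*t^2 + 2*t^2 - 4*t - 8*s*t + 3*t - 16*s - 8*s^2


(1) = -b + y^2 + y*(b - 2) + 1
(2) = 24
(3) = 14*n
(4) = 3*z^2 - 10*z + 7
(5) = -5*s^3 + s^2*(t - 18) + s*(5*t^2 - 2*t - 19) - t^3 + 4*t^2 - t - 6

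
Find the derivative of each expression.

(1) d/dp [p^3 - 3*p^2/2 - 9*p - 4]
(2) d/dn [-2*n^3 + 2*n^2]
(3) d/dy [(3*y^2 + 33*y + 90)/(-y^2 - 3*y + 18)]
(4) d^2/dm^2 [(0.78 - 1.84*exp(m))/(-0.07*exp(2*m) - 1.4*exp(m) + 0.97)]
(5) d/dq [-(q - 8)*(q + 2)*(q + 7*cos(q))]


(1) = 3*p^2 - 3*p - 9
(2) = 2*n*(2 - 3*n)
(3) = 24/(y^2 - 6*y + 9)
(4) = (0.009016*exp(4*m) - 0.195608*exp(3*m) + 0.520296*exp(2*m) + 0.758072*exp(m) + 0.672016)*exp(m)/(0.000343*exp(6*m) + 0.02058*exp(5*m) + 0.397341*exp(4*m) + 2.17364*exp(3*m) - 5.506011*exp(2*m) + 3.95178*exp(m) - 0.912673)
(5) = (8 - q)*(q + 7*cos(q)) + (q - 8)*(q + 2)*(7*sin(q) - 1) - (q + 2)*(q + 7*cos(q))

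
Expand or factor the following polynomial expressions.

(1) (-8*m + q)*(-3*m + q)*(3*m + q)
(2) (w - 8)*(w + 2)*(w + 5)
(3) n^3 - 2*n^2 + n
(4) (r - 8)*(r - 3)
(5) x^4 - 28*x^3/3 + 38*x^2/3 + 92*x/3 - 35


(1) = 72*m^3 - 9*m^2*q - 8*m*q^2 + q^3
(2) = w^3 - w^2 - 46*w - 80
(3) = n*(n - 1)^2
(4) = r^2 - 11*r + 24
(5) = (x - 7)*(x - 3)*(x - 1)*(x + 5/3)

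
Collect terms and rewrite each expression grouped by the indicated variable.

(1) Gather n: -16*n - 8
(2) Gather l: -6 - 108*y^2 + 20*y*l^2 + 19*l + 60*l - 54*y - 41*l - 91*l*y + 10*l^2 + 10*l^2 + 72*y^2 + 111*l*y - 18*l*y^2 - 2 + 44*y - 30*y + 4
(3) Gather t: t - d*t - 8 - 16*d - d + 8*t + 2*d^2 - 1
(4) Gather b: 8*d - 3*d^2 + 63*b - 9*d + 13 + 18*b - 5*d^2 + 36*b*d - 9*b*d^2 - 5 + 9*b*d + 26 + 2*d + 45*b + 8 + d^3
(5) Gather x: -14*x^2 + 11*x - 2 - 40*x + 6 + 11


(1) = -16*n - 8
(2) = l^2*(20*y + 20) + l*(-18*y^2 + 20*y + 38) - 36*y^2 - 40*y - 4
(3) = 2*d^2 - 17*d + t*(9 - d) - 9
(4) = b*(-9*d^2 + 45*d + 126) + d^3 - 8*d^2 + d + 42
(5) = -14*x^2 - 29*x + 15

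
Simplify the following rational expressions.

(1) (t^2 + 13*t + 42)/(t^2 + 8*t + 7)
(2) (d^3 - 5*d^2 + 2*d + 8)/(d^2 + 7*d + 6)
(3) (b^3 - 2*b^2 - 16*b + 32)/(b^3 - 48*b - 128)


(1) = (t + 6)/(t + 1)
(2) = (d^2 - 6*d + 8)/(d + 6)
(3) = (b^2 - 6*b + 8)/(b^2 - 4*b - 32)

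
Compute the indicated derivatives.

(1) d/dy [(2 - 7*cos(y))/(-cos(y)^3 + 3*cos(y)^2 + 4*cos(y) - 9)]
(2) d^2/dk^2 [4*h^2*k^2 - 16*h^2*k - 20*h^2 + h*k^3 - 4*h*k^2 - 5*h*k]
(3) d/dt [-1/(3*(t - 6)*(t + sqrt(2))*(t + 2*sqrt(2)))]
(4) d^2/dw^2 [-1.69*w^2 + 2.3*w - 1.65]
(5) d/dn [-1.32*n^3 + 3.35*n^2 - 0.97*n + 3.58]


(1) = 16*(14*cos(y)^3 - 27*cos(y)^2 + 12*cos(y) - 55)*sin(y)/(12*sin(y)^2 - 13*cos(y) + cos(3*y) + 24)^2
(2) = 2*h*(4*h + 3*k - 4)
(3) = ((t - 6)*(t + sqrt(2)) + (t - 6)*(t + 2*sqrt(2)) + (t + sqrt(2))*(t + 2*sqrt(2)))/(3*(t - 6)^2*(t + sqrt(2))^2*(t + 2*sqrt(2))^2)
(4) = -3.38000000000000
(5) = -3.96*n^2 + 6.7*n - 0.97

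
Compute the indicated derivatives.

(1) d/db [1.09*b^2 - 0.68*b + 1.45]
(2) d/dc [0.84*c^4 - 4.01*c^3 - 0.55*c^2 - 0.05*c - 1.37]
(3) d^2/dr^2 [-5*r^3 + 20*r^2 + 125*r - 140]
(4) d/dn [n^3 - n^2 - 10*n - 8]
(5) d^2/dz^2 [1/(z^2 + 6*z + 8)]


(1) = 2.18*b - 0.68
(2) = 3.36*c^3 - 12.03*c^2 - 1.1*c - 0.05
(3) = 40 - 30*r
(4) = 3*n^2 - 2*n - 10
(5) = 2*(-z^2 - 6*z + 4*(z + 3)^2 - 8)/(z^2 + 6*z + 8)^3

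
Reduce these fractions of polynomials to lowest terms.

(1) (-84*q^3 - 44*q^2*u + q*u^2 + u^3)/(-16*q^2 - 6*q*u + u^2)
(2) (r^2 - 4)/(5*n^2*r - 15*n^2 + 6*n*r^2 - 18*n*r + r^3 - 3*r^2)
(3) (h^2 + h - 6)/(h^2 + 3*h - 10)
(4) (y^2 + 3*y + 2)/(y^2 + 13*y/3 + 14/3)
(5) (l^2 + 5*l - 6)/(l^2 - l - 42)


(1) = (42*q^2 + q*u - u^2)/(8*q - u)
(2) = (r^2 - 4)/(5*n^2*r - 15*n^2 + 6*n*r^2 - 18*n*r + r^3 - 3*r^2)
(3) = (h + 3)/(h + 5)
(4) = (3*y + 3)/(3*y + 7)
(5) = (l - 1)/(l - 7)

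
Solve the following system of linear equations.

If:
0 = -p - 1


Then:
p = -1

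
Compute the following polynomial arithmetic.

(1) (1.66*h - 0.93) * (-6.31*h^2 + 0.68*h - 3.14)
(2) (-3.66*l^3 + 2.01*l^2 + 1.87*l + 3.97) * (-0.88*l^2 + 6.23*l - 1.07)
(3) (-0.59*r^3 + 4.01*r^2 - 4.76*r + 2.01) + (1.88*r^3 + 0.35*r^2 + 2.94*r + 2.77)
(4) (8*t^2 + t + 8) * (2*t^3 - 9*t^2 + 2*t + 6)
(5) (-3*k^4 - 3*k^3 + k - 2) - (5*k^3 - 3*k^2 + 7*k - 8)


(1) = -10.4746*h^3 + 6.9971*h^2 - 5.8448*h + 2.9202
(2) = 3.2208*l^5 - 24.5706*l^4 + 14.7929*l^3 + 6.0058*l^2 + 22.7322*l - 4.2479
(3) = 1.29*r^3 + 4.36*r^2 - 1.82*r + 4.78
(4) = 16*t^5 - 70*t^4 + 23*t^3 - 22*t^2 + 22*t + 48
(5) = -3*k^4 - 8*k^3 + 3*k^2 - 6*k + 6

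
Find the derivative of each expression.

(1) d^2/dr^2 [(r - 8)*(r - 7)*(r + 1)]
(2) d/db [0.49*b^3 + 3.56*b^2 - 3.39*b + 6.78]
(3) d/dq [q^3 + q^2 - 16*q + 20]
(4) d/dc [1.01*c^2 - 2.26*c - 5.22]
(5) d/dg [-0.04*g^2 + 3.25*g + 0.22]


(1) = 6*r - 28
(2) = 1.47*b^2 + 7.12*b - 3.39
(3) = 3*q^2 + 2*q - 16
(4) = 2.02*c - 2.26
(5) = 3.25 - 0.08*g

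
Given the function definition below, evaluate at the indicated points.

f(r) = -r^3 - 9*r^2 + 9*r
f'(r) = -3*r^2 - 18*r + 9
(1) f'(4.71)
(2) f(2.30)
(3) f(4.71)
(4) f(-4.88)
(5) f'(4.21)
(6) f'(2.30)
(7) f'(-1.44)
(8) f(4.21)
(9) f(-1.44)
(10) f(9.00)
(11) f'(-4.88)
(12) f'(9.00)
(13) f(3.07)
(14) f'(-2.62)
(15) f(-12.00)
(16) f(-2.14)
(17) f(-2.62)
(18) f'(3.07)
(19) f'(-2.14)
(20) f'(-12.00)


(1) = -142.33
(2) = -39.08
(3) = -261.75
(4) = -142.04
(5) = -119.95
(6) = -48.27
(7) = 28.70
(8) = -196.25
(9) = -28.64
(10) = -1377.00
(11) = 25.40
(12) = -396.00
(13) = -86.13
(14) = 35.57
(15) = 324.00
(16) = -50.68
(17) = -67.37
(18) = -74.53
(19) = 33.78
(20) = -207.00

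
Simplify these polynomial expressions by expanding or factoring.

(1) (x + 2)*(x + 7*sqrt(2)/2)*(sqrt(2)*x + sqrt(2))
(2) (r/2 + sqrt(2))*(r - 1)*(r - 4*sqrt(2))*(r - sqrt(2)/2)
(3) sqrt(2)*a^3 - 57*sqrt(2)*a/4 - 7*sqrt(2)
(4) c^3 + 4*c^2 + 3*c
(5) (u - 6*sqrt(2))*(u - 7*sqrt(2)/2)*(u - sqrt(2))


(1) = sqrt(2)*x^3 + 3*sqrt(2)*x^2 + 7*x^2 + 2*sqrt(2)*x + 21*x + 14
(2) = r^4/2 - 5*sqrt(2)*r^3/4 - r^3/2 - 7*r^2 + 5*sqrt(2)*r^2/4 + 4*sqrt(2)*r + 7*r - 4*sqrt(2)
(3) = (a - 4)*(a + 7/2)*(sqrt(2)*a + sqrt(2)/2)
(4) = c*(c + 1)*(c + 3)
(5) = u^3 - 21*sqrt(2)*u^2/2 + 61*u - 42*sqrt(2)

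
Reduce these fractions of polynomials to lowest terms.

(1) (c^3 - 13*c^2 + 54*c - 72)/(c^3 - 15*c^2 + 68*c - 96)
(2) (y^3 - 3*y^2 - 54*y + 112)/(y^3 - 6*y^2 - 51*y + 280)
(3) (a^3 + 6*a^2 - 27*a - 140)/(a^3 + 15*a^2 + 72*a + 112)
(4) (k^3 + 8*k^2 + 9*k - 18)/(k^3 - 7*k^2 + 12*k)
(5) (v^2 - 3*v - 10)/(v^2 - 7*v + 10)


(1) = (c - 6)/(c - 8)
(2) = (y - 2)/(y - 5)
(3) = (a - 5)/(a + 4)
(4) = (k^3 + 8*k^2 + 9*k - 18)/(k^3 - 7*k^2 + 12*k)
(5) = (v + 2)/(v - 2)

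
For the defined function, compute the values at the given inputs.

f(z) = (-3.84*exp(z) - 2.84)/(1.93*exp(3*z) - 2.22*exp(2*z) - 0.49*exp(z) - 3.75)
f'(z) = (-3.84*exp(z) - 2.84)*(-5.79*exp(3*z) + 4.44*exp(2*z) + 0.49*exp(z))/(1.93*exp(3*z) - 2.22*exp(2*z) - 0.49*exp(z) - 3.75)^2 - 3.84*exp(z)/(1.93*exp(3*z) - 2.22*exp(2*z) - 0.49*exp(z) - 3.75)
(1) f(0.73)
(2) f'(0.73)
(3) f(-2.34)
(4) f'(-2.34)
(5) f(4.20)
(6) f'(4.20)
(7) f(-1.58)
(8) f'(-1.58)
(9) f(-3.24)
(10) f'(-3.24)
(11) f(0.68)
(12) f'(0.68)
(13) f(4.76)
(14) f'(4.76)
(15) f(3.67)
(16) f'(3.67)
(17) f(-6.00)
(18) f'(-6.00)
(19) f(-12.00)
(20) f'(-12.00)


(1) = -3.70
(2) = 37.36
(3) = 0.84
(4) = 0.08
(5) = -0.00
(6) = 0.00
(7) = 0.92
(8) = 0.15
(9) = 0.79
(10) = 0.03
(11) = -7.06
(12) = 120.45
(13) = -0.00
(14) = 0.00
(15) = -0.00
(16) = 0.00
(17) = 0.76
(18) = 0.00
(19) = 0.76
(20) = 0.00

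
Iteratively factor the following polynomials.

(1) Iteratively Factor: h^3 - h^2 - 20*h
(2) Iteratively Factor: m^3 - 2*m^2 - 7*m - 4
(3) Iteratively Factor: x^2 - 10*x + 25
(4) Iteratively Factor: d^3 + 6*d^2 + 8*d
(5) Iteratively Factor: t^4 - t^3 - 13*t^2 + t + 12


(1) = (h)*(h^2 - h - 20) = h*(h - 5)*(h + 4)
(2) = (m - 4)*(m^2 + 2*m + 1) = (m - 4)*(m + 1)*(m + 1)
(3) = (x - 5)*(x - 5)
(4) = (d)*(d^2 + 6*d + 8) = d*(d + 2)*(d + 4)
(5) = (t - 1)*(t^3 - 13*t - 12) = (t - 4)*(t - 1)*(t^2 + 4*t + 3) = (t - 4)*(t - 1)*(t + 3)*(t + 1)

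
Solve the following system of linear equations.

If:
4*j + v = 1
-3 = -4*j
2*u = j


Then:
j = 3/4
u = 3/8
v = -2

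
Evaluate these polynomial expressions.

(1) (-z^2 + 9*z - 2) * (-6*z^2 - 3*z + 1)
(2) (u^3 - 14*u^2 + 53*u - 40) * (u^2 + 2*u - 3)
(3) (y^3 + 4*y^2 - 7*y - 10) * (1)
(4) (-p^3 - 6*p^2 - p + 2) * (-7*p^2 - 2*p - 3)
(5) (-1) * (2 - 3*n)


(1) = 6*z^4 - 51*z^3 - 16*z^2 + 15*z - 2
(2) = u^5 - 12*u^4 + 22*u^3 + 108*u^2 - 239*u + 120
(3) = y^3 + 4*y^2 - 7*y - 10
(4) = 7*p^5 + 44*p^4 + 22*p^3 + 6*p^2 - p - 6
(5) = 3*n - 2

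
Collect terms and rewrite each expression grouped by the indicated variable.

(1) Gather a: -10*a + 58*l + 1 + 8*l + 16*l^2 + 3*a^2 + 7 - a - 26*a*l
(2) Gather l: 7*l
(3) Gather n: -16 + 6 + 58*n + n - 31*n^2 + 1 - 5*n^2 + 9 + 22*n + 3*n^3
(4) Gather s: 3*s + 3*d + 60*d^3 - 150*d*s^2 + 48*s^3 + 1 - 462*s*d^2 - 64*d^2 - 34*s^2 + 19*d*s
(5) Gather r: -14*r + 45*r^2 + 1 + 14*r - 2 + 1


(1) = 3*a^2 + a*(-26*l - 11) + 16*l^2 + 66*l + 8
(2) = 7*l
(3) = 3*n^3 - 36*n^2 + 81*n
(4) = 60*d^3 - 64*d^2 + 3*d + 48*s^3 + s^2*(-150*d - 34) + s*(-462*d^2 + 19*d + 3) + 1
(5) = 45*r^2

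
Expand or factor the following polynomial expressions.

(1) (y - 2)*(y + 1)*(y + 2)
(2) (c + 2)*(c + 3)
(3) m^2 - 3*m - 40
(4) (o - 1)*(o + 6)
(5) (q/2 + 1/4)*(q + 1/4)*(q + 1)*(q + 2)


(1) = y^3 + y^2 - 4*y - 4
(2) = c^2 + 5*c + 6
(3) = (m - 8)*(m + 5)
(4) = o^2 + 5*o - 6
(5) = q^4/2 + 15*q^3/8 + 35*q^2/16 + 15*q/16 + 1/8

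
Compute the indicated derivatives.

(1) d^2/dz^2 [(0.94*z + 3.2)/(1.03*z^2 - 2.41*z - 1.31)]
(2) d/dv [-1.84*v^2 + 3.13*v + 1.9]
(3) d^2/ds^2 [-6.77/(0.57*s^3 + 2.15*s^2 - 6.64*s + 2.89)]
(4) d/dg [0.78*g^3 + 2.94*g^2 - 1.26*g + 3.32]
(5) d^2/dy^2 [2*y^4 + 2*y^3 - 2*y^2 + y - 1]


(1) = ((-5.8092*z - 2.0612)*(-1.03*z^2 + 2.41*z + 1.31) - (0.94*z + 3.2)*(2.06*z - 2.41)*(4.12*z - 4.82))/(-1.03*z^2 + 2.41*z + 1.31)^3
(2) = 3.13 - 3.68*v
(3) = ((23.1534*s + 29.111)*(0.57*s^3 + 2.15*s^2 - 6.64*s + 2.89) - 6.77*(1.71*s^2 + 4.3*s - 6.64)*(3.42*s^2 + 8.6*s - 13.28))/(0.57*s^3 + 2.15*s^2 - 6.64*s + 2.89)^3
(4) = 2.34*g^2 + 5.88*g - 1.26
(5) = 24*y^2 + 12*y - 4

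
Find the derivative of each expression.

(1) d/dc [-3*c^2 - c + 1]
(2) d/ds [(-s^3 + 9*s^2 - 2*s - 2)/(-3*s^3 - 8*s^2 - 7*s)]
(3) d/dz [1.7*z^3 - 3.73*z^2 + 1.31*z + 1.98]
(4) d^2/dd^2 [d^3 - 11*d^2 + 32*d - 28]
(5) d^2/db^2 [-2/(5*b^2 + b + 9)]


(1) = -6*c - 1
(2) = (35*s^4 + 2*s^3 - 97*s^2 - 32*s - 14)/(s^2*(9*s^4 + 48*s^3 + 106*s^2 + 112*s + 49))
(3) = 5.1*z^2 - 7.46*z + 1.31
(4) = 6*d - 22
(5) = 4*(25*b^2 + 5*b - (10*b + 1)^2 + 45)/(5*b^2 + b + 9)^3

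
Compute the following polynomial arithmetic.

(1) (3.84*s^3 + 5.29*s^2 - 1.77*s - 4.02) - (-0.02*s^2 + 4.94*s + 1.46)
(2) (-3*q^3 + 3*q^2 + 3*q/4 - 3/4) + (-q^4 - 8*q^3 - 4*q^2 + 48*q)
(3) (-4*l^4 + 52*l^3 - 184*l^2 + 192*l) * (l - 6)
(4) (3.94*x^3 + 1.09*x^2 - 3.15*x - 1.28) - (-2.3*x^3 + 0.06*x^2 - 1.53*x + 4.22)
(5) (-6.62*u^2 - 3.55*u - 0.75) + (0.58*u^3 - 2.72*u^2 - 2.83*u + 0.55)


(1) = 3.84*s^3 + 5.31*s^2 - 6.71*s - 5.48
(2) = -q^4 - 11*q^3 - q^2 + 195*q/4 - 3/4
(3) = -4*l^5 + 76*l^4 - 496*l^3 + 1296*l^2 - 1152*l
(4) = 6.24*x^3 + 1.03*x^2 - 1.62*x - 5.5
(5) = 0.58*u^3 - 9.34*u^2 - 6.38*u - 0.2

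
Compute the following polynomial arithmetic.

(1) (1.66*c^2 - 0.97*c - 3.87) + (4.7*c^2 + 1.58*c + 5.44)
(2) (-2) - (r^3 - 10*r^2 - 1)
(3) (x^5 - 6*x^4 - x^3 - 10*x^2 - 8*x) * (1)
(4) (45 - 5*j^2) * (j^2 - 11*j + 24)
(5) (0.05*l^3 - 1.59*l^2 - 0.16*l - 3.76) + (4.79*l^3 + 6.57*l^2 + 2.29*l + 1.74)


(1) = 6.36*c^2 + 0.61*c + 1.57
(2) = -r^3 + 10*r^2 - 1
(3) = x^5 - 6*x^4 - x^3 - 10*x^2 - 8*x
(4) = -5*j^4 + 55*j^3 - 75*j^2 - 495*j + 1080
(5) = 4.84*l^3 + 4.98*l^2 + 2.13*l - 2.02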